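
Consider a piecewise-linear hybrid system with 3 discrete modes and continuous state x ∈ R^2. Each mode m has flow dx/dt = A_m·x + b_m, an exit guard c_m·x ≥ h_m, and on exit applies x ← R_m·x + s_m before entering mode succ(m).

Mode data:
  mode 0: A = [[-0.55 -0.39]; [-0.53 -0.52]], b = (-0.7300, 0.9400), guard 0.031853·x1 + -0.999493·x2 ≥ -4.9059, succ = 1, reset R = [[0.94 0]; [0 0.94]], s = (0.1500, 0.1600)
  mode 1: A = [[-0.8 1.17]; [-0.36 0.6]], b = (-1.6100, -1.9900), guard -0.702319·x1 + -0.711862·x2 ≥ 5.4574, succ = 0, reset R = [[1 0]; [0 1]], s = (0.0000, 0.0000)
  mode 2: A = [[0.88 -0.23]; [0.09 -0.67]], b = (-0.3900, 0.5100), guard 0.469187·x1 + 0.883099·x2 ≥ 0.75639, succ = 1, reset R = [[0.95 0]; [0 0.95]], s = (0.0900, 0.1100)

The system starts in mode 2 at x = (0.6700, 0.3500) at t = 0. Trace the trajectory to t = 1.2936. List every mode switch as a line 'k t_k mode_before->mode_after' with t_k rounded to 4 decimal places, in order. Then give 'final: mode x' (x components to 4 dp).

1 0.4150 2->1
final: 1 -0.9854 -1.3696

Mode 2: guard c·x = 0.7564 hit at Δt = 0.4150 (t = 0.4150), x⁻ = (0.7227, 0.4725) → reset → x⁺ = (0.7766, 0.5589), jump to mode 1
Mode 1: flow for 0.8786 to horizon, guard not reached → x = (-0.9854, -1.3696)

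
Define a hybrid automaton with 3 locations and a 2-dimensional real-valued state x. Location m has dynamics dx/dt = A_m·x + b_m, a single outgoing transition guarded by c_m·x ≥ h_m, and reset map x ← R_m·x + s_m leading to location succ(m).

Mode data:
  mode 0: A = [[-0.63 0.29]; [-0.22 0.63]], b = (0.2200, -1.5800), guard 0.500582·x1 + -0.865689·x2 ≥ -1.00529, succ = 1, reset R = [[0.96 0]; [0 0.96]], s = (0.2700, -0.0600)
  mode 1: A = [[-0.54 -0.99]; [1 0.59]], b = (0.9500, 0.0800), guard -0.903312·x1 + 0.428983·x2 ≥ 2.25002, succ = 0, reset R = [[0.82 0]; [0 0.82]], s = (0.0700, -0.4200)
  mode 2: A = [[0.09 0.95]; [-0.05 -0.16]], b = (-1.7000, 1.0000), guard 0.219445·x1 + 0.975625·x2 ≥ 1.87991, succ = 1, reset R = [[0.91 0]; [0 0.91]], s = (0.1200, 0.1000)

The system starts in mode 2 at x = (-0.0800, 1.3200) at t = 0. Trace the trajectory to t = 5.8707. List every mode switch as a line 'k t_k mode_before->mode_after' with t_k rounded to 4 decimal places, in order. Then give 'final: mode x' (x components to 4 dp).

Mode 2: guard c·x = 1.8799 hit at Δt = 0.8776 (t = 0.8776), x⁻ = (-0.2078, 1.9736) → reset → x⁺ = (-0.0691, 1.8960), jump to mode 1
Mode 1: guard c·x = 2.2500 hit at Δt = 0.9972 (t = 1.8748), x⁻ = (-1.1645, 2.7929) → reset → x⁺ = (-0.8849, 1.8702), jump to mode 0
Mode 0: guard c·x = -1.0053 hit at Δt = 1.2291 (t = 3.1039), x⁻ = (0.1747, 1.2623) → reset → x⁺ = (0.4377, 1.1518), jump to mode 1
Mode 1: guard c·x = 2.2500 hit at Δt = 1.5875 (t = 4.6914), x⁻ = (-1.1308, 2.8639) → reset → x⁺ = (-0.8573, 1.9284), jump to mode 0
Mode 0: flow for 1.1793 to horizon, guard not reached → x = (0.1839, 1.4136)

1 0.8776 2->1
2 1.8748 1->0
3 3.1039 0->1
4 4.6914 1->0
final: 0 0.1839 1.4136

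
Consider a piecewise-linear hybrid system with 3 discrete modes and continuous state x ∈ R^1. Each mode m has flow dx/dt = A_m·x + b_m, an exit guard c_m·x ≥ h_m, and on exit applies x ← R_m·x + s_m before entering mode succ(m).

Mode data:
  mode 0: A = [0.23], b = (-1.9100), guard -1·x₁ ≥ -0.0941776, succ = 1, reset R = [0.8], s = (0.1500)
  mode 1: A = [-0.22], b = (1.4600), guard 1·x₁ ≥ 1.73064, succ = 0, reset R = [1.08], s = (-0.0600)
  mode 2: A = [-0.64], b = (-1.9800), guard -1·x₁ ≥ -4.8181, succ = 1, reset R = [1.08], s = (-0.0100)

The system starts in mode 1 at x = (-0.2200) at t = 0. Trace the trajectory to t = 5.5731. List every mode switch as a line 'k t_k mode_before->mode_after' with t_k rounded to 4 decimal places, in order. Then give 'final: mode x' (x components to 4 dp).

1 1.5217 1->0
2 2.5404 0->1
3 3.7568 1->0
4 4.7755 0->1
final: 1 1.2571

Mode 1: guard c·x = 1.7306 hit at Δt = 1.5217 (t = 1.5217), x⁻ = (1.7306) → reset → x⁺ = (1.8091), jump to mode 0
Mode 0: guard c·x = -0.0942 hit at Δt = 1.0187 (t = 2.5404), x⁻ = (0.0942) → reset → x⁺ = (0.2253), jump to mode 1
Mode 1: guard c·x = 1.7306 hit at Δt = 1.2164 (t = 3.7568), x⁻ = (1.7306) → reset → x⁺ = (1.8091), jump to mode 0
Mode 0: guard c·x = -0.0942 hit at Δt = 1.0187 (t = 4.7755), x⁻ = (0.0942) → reset → x⁺ = (0.2253), jump to mode 1
Mode 1: flow for 0.7976 to horizon, guard not reached → x = (1.2571)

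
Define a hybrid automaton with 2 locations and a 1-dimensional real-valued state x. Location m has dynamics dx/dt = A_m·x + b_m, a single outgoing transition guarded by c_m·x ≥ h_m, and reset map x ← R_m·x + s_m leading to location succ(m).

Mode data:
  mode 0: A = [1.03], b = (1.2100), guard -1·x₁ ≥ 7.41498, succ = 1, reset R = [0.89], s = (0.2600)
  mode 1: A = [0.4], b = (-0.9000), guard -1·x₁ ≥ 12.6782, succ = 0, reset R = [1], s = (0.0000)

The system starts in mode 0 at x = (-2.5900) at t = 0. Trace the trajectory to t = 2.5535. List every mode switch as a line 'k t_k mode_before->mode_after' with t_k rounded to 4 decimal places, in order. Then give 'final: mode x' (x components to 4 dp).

1 1.4405 0->1
final: 1 -11.1563

Mode 0: guard c·x = 7.4150 hit at Δt = 1.4405 (t = 1.4405), x⁻ = (-7.4150) → reset → x⁺ = (-6.3393), jump to mode 1
Mode 1: flow for 1.1130 to horizon, guard not reached → x = (-11.1563)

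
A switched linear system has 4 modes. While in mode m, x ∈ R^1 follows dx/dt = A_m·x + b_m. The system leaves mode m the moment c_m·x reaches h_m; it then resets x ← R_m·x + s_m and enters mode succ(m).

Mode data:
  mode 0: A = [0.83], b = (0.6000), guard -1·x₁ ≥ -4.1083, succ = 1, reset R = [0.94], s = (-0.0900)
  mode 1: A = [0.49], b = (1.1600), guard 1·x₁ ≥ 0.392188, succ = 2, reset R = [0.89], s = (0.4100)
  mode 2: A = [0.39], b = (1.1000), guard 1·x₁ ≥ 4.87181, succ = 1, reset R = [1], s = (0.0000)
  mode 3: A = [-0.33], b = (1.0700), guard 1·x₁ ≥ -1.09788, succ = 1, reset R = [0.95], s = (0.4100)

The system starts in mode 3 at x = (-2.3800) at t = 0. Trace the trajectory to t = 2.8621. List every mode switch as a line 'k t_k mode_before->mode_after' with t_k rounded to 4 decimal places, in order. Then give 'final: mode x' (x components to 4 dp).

Mode 3: guard c·x = -1.0979 hit at Δt = 0.7843 (t = 0.7843), x⁻ = (-1.0979) → reset → x⁺ = (-0.6330), jump to mode 1
Mode 1: guard c·x = 0.3922 hit at Δt = 0.9478 (t = 1.7321), x⁻ = (0.3922) → reset → x⁺ = (0.7590), jump to mode 2
Mode 2: flow for 1.1300 to horizon, guard not reached → x = (2.7414)

1 0.7843 3->1
2 1.7321 1->2
final: 2 2.7414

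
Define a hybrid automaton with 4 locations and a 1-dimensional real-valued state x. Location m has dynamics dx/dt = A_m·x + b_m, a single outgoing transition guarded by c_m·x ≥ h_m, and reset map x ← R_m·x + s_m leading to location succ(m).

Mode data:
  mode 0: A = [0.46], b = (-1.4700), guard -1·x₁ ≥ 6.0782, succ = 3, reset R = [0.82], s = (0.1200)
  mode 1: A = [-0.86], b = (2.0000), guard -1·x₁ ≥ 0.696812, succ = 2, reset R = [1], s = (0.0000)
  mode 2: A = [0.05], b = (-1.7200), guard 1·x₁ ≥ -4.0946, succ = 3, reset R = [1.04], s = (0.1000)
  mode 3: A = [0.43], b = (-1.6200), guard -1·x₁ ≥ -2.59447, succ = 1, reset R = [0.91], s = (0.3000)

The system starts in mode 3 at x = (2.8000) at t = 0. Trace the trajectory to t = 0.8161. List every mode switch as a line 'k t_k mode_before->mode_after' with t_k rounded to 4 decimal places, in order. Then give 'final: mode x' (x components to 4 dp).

1 0.4480 3->1
final: 1 2.5700

Mode 3: guard c·x = -2.5945 hit at Δt = 0.4480 (t = 0.4480), x⁻ = (2.5945) → reset → x⁺ = (2.6610), jump to mode 1
Mode 1: flow for 0.3681 to horizon, guard not reached → x = (2.5700)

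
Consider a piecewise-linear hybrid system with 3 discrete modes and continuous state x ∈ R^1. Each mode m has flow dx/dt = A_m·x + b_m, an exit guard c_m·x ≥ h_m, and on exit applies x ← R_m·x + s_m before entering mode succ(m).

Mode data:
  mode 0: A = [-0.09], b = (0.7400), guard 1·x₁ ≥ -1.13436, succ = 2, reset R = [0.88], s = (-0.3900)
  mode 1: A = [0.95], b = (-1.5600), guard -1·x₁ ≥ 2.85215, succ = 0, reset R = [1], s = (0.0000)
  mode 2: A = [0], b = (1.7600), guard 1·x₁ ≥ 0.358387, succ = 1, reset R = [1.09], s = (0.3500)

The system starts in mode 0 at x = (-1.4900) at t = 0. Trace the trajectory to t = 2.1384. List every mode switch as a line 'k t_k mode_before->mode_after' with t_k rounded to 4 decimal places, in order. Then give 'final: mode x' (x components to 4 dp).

1 0.4145 0->2
2 1.4069 2->1
final: 1 -0.1640

Mode 0: guard c·x = -1.1344 hit at Δt = 0.4145 (t = 0.4145), x⁻ = (-1.1344) → reset → x⁺ = (-1.3882), jump to mode 2
Mode 2: guard c·x = 0.3584 hit at Δt = 0.9924 (t = 1.4069), x⁻ = (0.3584) → reset → x⁺ = (0.7406), jump to mode 1
Mode 1: flow for 0.7315 to horizon, guard not reached → x = (-0.1640)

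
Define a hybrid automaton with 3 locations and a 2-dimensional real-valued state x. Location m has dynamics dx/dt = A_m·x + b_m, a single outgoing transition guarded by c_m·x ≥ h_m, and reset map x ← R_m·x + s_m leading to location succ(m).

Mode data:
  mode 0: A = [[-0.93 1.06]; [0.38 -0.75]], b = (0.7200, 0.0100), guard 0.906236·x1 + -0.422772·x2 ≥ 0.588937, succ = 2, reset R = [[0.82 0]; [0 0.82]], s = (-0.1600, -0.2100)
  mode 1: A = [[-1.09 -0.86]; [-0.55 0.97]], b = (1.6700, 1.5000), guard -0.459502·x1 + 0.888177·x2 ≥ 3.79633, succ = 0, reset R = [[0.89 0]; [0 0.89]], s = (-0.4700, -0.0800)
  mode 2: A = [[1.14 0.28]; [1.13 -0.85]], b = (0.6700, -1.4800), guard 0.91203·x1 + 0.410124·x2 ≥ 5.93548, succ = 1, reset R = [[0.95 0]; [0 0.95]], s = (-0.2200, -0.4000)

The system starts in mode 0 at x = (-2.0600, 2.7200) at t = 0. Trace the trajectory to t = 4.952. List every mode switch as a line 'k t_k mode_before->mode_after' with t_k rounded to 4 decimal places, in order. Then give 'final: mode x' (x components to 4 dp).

Mode 0: guard c·x = 0.5889 hit at Δt = 1.3210 (t = 1.3210), x⁻ = (1.1667, 1.1079) → reset → x⁺ = (0.7967, 0.6984), jump to mode 2
Mode 2: guard c·x = 5.9355 hit at Δt = 1.2520 (t = 2.5730), x⁻ = (5.7057, 1.7842) → reset → x⁺ = (5.2004, 1.2949), jump to mode 1
Mode 1: guard c·x = 3.7963 hit at Δt = 1.4571 (t = 4.0301), x⁻ = (0.5867, 4.5778) → reset → x⁺ = (0.0521, 3.9943), jump to mode 0
Mode 0: guard c·x = 0.5889 hit at Δt = 0.6000 (t = 4.6301), x⁻ = (1.9446, 2.7753) → reset → x⁺ = (1.4346, 2.0657), jump to mode 2
Mode 2: flow for 0.3219 to horizon, guard not reached → x = (2.5372, 1.7844)

1 1.3210 0->2
2 2.5730 2->1
3 4.0301 1->0
4 4.6301 0->2
final: 2 2.5372 1.7844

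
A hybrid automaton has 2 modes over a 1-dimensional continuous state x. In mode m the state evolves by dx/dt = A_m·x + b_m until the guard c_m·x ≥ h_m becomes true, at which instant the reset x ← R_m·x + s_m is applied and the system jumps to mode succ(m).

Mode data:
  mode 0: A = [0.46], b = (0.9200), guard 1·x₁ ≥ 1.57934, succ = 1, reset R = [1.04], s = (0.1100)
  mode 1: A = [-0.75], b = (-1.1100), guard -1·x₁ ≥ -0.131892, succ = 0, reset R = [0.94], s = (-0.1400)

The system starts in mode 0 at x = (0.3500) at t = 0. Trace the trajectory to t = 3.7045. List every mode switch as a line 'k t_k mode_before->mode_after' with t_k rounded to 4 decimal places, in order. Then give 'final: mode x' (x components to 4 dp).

Mode 0: guard c·x = 1.5793 hit at Δt = 0.9147 (t = 0.9147), x⁻ = (1.5793) → reset → x⁺ = (1.7525), jump to mode 1
Mode 1: guard c·x = -0.1319 hit at Δt = 0.9278 (t = 1.8425), x⁻ = (0.1319) → reset → x⁺ = (-0.0160), jump to mode 0
Mode 0: guard c·x = 1.5793 hit at Δt = 1.2828 (t = 3.1253), x⁻ = (1.5793) → reset → x⁺ = (1.7525), jump to mode 1
Mode 1: flow for 0.5792 to horizon, guard not reached → x = (0.6135)

1 0.9147 0->1
2 1.8425 1->0
3 3.1253 0->1
final: 1 0.6135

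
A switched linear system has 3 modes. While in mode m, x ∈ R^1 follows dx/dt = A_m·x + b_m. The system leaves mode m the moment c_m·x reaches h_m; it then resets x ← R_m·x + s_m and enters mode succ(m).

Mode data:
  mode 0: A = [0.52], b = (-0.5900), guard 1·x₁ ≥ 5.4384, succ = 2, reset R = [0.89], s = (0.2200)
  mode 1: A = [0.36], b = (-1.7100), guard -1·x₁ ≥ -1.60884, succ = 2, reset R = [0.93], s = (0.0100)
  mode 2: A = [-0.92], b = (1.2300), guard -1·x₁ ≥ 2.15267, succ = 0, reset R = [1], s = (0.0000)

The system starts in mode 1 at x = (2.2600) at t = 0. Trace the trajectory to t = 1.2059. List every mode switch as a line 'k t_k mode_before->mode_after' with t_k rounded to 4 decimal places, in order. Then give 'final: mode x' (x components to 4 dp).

Mode 1: guard c·x = -1.6088 hit at Δt = 0.6453 (t = 0.6453), x⁻ = (1.6088) → reset → x⁺ = (1.5062), jump to mode 2
Mode 2: flow for 0.5606 to horizon, guard not reached → x = (1.4380)

1 0.6453 1->2
final: 2 1.4380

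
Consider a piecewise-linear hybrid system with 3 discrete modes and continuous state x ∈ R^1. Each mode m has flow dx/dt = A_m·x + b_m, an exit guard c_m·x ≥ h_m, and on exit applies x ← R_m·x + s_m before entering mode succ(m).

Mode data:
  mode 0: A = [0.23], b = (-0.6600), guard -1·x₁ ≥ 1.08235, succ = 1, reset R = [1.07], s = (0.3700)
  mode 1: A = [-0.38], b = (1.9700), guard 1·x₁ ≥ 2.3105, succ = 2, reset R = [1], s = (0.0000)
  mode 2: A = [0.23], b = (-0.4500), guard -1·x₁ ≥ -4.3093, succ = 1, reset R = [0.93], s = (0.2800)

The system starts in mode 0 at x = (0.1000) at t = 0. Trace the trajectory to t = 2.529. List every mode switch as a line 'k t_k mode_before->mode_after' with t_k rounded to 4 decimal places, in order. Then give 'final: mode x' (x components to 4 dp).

1 1.5457 0->1
final: 1 1.0740

Mode 0: guard c·x = 1.0823 hit at Δt = 1.5457 (t = 1.5457), x⁻ = (-1.0823) → reset → x⁺ = (-0.7881), jump to mode 1
Mode 1: flow for 0.9833 to horizon, guard not reached → x = (1.0740)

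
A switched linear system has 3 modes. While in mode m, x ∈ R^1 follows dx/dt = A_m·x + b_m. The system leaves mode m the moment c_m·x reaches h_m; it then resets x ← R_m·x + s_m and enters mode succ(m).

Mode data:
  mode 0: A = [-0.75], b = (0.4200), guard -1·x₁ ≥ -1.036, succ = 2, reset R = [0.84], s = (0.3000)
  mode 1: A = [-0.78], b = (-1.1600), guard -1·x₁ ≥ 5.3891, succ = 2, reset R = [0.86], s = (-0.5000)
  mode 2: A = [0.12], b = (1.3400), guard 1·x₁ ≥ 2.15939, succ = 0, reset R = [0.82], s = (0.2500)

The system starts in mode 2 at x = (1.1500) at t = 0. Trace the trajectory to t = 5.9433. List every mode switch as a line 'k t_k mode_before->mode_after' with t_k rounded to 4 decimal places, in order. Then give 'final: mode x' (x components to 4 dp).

1 0.6564 2->0
2 2.1514 0->2
3 2.7941 2->0
4 4.2891 0->2
5 4.9318 2->0
final: 0 1.2441

Mode 2: guard c·x = 2.1594 hit at Δt = 0.6564 (t = 0.6564), x⁻ = (2.1594) → reset → x⁺ = (2.0207), jump to mode 0
Mode 0: guard c·x = -1.0360 hit at Δt = 1.4950 (t = 2.1514), x⁻ = (1.0360) → reset → x⁺ = (1.1702), jump to mode 2
Mode 2: guard c·x = 2.1594 hit at Δt = 0.6427 (t = 2.7941), x⁻ = (2.1594) → reset → x⁺ = (2.0207), jump to mode 0
Mode 0: guard c·x = -1.0360 hit at Δt = 1.4950 (t = 4.2891), x⁻ = (1.0360) → reset → x⁺ = (1.1702), jump to mode 2
Mode 2: guard c·x = 2.1594 hit at Δt = 0.6427 (t = 4.9318), x⁻ = (2.1594) → reset → x⁺ = (2.0207), jump to mode 0
Mode 0: flow for 1.0115 to horizon, guard not reached → x = (1.2441)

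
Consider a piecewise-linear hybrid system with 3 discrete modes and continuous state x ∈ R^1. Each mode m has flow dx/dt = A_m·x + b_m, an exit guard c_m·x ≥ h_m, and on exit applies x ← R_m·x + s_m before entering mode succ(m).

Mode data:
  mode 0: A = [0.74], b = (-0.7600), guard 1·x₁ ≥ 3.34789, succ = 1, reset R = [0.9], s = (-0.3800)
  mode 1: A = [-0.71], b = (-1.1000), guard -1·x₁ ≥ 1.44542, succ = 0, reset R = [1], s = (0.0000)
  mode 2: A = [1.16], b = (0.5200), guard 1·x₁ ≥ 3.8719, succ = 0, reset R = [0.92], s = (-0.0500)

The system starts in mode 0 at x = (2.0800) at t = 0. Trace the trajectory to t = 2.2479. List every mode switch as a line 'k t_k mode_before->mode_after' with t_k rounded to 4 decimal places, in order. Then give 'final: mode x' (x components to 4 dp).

Mode 0: guard c·x = 3.3479 hit at Δt = 1.0680 (t = 1.0680), x⁻ = (3.3479) → reset → x⁺ = (2.6331), jump to mode 1
Mode 1: flow for 1.1799 to horizon, guard not reached → x = (0.2604)

1 1.0680 0->1
final: 1 0.2604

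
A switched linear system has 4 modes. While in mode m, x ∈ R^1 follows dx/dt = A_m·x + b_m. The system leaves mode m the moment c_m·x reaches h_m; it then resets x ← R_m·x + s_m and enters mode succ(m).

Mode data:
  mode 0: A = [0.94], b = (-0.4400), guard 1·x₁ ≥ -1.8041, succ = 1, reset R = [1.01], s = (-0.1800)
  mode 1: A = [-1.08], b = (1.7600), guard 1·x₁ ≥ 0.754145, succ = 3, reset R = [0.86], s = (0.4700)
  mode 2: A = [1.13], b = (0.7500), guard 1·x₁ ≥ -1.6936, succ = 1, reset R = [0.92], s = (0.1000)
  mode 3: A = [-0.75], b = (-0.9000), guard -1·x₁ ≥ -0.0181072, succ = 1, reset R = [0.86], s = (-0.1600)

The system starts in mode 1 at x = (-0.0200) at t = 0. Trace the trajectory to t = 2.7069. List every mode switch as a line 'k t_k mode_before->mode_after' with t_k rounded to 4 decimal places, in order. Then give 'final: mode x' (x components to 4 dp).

Mode 1: guard c·x = 0.7541 hit at Δt = 0.5866 (t = 0.5866), x⁻ = (0.7541) → reset → x⁺ = (1.1186), jump to mode 3
Mode 3: guard c·x = -0.0181 hit at Δt = 0.8582 (t = 1.4448), x⁻ = (0.0181) → reset → x⁺ = (-0.1444), jump to mode 1
Mode 1: guard c·x = 0.7541 hit at Δt = 0.6539 (t = 2.0987), x⁻ = (0.7541) → reset → x⁺ = (1.1186), jump to mode 3
Mode 3: flow for 0.6082 to horizon, guard not reached → x = (0.2694)

1 0.5866 1->3
2 1.4448 3->1
3 2.0987 1->3
final: 3 0.2694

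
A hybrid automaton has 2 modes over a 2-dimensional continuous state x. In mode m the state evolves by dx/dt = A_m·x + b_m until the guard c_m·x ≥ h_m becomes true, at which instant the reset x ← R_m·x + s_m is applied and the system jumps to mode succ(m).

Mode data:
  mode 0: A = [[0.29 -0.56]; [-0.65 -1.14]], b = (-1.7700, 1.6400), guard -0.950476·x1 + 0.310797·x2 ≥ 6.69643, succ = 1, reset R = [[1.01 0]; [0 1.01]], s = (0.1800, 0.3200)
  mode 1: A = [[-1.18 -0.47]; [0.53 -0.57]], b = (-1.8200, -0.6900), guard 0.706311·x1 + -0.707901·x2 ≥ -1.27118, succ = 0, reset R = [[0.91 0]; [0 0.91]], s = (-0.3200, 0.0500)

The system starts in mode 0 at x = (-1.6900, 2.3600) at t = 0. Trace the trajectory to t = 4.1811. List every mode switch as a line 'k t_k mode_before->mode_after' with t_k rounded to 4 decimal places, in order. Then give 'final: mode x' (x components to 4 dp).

1 0.9833 0->1
2 2.3009 1->0
3 3.2935 0->1
final: 1 -3.3269 -0.4052

Mode 0: guard c·x = 6.6964 hit at Δt = 0.9833 (t = 0.9833), x⁻ = (-5.9647, 3.3048) → reset → x⁺ = (-5.8443, 3.6579), jump to mode 1
Mode 1: guard c·x = -1.2712 hit at Δt = 1.3176 (t = 2.3009), x⁻ = (-2.5917, -0.7902) → reset → x⁺ = (-2.6784, -0.6691), jump to mode 0
Mode 0: guard c·x = 6.6964 hit at Δt = 0.9926 (t = 3.2935), x⁻ = (-6.2222, 2.5172) → reset → x⁺ = (-6.1045, 2.8624), jump to mode 1
Mode 1: flow for 0.8876 to horizon, guard not reached → x = (-3.3269, -0.4052)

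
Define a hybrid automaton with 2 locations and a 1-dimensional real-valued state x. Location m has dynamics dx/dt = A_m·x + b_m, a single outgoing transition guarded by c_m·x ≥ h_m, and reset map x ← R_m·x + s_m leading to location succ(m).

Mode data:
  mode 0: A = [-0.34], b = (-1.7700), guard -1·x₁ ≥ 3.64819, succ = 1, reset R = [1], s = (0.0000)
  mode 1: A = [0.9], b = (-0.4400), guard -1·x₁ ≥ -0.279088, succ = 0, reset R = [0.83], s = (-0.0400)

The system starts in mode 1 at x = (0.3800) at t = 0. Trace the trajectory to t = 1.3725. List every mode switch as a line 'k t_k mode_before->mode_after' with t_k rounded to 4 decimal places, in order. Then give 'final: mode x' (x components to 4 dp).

Mode 1: guard c·x = -0.2791 hit at Δt = 0.7287 (t = 0.7287), x⁻ = (0.2791) → reset → x⁺ = (0.1916), jump to mode 0
Mode 0: flow for 0.6438 to horizon, guard not reached → x = (-0.8695)

1 0.7287 1->0
final: 0 -0.8695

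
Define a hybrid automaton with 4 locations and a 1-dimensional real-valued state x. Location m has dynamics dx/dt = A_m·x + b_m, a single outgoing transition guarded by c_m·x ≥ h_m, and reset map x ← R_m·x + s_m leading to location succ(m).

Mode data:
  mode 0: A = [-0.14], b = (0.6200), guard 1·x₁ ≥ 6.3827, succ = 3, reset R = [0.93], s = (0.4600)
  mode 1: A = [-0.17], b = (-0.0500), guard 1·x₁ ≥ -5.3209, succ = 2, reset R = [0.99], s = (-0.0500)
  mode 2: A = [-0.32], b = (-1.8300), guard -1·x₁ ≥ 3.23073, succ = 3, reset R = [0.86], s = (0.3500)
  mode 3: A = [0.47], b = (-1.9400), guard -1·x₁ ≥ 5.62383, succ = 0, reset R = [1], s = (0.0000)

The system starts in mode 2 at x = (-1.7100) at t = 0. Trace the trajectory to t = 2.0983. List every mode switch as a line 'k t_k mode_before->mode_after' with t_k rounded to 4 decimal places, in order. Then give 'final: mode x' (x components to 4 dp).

1 1.4906 2->3
final: 3 -4.5958

Mode 2: guard c·x = 3.2307 hit at Δt = 1.4906 (t = 1.4906), x⁻ = (-3.2307) → reset → x⁺ = (-2.4284), jump to mode 3
Mode 3: flow for 0.6077 to horizon, guard not reached → x = (-4.5958)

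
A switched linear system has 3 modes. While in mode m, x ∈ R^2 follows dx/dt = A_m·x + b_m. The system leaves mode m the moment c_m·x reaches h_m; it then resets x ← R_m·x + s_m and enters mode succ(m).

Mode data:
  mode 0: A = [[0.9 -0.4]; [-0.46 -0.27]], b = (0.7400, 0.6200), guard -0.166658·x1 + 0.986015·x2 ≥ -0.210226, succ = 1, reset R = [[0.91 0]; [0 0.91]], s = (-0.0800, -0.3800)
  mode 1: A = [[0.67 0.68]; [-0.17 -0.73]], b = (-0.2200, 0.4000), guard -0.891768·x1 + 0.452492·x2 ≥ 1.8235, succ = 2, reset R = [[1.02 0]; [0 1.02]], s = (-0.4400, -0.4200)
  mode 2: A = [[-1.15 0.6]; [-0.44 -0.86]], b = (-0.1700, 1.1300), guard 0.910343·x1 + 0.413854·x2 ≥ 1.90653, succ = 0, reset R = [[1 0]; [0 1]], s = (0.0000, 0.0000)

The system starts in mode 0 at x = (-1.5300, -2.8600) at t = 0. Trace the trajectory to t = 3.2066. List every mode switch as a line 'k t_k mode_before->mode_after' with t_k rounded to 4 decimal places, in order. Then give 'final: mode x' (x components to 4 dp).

Mode 0: guard c·x = -0.2102 hit at Δt = 1.4858 (t = 1.4858), x⁻ = (-1.2582, -0.4259) → reset → x⁺ = (-1.2250, -0.7675), jump to mode 1
Mode 1: guard c·x = 1.8235 hit at Δt = 0.5537 (t = 2.0395), x⁻ = (-2.1453, -0.1981) → reset → x⁺ = (-2.6282, -0.6221), jump to mode 2
Mode 2: flow for 1.1671 to horizon, guard not reached → x = (-0.5693, 1.0242)

1 1.4858 0->1
2 2.0395 1->2
final: 2 -0.5693 1.0242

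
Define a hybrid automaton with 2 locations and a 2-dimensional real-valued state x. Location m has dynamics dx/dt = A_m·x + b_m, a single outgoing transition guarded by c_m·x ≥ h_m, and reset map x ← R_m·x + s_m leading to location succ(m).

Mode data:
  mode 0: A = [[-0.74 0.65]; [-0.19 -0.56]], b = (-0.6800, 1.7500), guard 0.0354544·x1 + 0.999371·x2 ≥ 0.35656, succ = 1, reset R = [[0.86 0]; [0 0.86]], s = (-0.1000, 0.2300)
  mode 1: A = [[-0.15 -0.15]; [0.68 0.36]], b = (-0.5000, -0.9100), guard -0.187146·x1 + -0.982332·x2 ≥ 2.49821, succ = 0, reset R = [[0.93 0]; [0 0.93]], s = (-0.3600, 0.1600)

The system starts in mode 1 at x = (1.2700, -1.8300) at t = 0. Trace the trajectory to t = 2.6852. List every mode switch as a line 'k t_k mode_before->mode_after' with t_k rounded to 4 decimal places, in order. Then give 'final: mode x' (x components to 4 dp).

Mode 1: guard c·x = 2.4982 hit at Δt = 0.9288 (t = 0.9288), x⁻ = (0.9636, -2.7267) → reset → x⁺ = (0.5362, -2.3759), jump to mode 0
Mode 0: guard c·x = 0.3566 hit at Δt = 1.2001 (t = 2.1289), x⁻ = (-0.6646, 0.3804) → reset → x⁺ = (-0.6715, 0.5571), jump to mode 1
Mode 1: flow for 0.5563 to horizon, guard not reached → x = (-0.8997, -0.2102)

1 0.9288 1->0
2 2.1289 0->1
final: 1 -0.8997 -0.2102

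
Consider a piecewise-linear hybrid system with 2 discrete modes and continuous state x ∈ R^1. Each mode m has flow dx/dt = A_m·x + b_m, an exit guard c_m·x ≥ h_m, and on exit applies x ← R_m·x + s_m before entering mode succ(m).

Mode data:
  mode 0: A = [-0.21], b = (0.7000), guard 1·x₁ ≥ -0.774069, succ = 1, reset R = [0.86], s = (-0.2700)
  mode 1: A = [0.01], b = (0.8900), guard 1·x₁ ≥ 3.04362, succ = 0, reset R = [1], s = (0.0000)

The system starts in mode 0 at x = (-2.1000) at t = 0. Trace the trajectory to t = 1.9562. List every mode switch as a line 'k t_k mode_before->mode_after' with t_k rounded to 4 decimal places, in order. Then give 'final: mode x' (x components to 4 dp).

Mode 0: guard c·x = -0.7741 hit at Δt = 1.3322 (t = 1.3322), x⁻ = (-0.7741) → reset → x⁺ = (-0.9357), jump to mode 1
Mode 1: flow for 0.6240 to horizon, guard not reached → x = (-0.3845)

1 1.3322 0->1
final: 1 -0.3845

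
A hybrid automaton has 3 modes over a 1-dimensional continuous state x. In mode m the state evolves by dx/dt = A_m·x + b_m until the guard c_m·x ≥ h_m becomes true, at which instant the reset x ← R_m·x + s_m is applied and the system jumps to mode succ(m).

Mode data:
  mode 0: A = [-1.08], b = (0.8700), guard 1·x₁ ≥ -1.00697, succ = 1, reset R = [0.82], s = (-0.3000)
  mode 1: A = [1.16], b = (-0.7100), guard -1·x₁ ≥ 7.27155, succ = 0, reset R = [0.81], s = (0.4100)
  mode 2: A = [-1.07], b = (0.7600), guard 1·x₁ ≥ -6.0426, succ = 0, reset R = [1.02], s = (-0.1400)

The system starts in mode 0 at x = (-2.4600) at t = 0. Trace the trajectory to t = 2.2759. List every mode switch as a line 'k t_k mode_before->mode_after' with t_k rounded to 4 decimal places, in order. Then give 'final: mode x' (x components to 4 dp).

Mode 0: guard c·x = -1.0070 hit at Δt = 0.5451 (t = 0.5451), x⁻ = (-1.0070) → reset → x⁺ = (-1.1257), jump to mode 1
Mode 1: guard c·x = 7.2716 hit at Δt = 1.3036 (t = 1.8487), x⁻ = (-7.2716) → reset → x⁺ = (-5.4800), jump to mode 0
Mode 0: flow for 0.4272 to horizon, guard not reached → x = (-3.1569)

1 0.5451 0->1
2 1.8487 1->0
final: 0 -3.1569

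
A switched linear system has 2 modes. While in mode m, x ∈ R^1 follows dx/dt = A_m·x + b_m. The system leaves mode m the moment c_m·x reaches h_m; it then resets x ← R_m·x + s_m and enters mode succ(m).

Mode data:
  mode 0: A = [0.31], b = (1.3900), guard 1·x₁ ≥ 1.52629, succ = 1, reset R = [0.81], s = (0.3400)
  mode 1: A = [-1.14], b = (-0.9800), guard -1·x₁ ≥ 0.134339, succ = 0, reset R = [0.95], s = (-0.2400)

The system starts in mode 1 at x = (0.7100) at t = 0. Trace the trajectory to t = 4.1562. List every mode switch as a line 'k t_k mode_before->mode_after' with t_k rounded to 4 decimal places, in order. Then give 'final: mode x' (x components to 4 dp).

Mode 1: guard c·x = 0.1343 hit at Δt = 0.6772 (t = 0.6772), x⁻ = (-0.1343) → reset → x⁺ = (-0.3676), jump to mode 0
Mode 0: guard c·x = 1.5263 hit at Δt = 1.2210 (t = 1.8982), x⁻ = (1.5263) → reset → x⁺ = (1.5763), jump to mode 1
Mode 1: guard c·x = 0.1343 hit at Δt = 1.0627 (t = 2.9609), x⁻ = (-0.1343) → reset → x⁺ = (-0.3676), jump to mode 0
Mode 0: flow for 1.1953 to horizon, guard not reached → x = (1.4786)

1 0.6772 1->0
2 1.8982 0->1
3 2.9609 1->0
final: 0 1.4786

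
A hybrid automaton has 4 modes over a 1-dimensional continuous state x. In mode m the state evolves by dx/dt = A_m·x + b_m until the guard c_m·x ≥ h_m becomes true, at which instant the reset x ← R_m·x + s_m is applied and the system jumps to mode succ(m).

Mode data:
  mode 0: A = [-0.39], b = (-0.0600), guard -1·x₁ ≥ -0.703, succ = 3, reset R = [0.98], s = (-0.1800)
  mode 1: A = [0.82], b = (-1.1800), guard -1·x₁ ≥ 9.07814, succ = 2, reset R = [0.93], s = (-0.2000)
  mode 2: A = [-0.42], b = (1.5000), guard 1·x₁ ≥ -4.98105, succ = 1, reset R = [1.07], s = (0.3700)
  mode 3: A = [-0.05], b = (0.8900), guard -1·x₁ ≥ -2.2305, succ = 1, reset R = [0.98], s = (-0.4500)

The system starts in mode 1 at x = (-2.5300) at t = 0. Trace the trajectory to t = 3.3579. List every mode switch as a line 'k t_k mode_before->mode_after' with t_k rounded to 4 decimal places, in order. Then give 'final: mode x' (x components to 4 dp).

Mode 1: guard c·x = 9.0781 hit at Δt = 1.1884 (t = 1.1884), x⁻ = (-9.0781) → reset → x⁺ = (-8.6427), jump to mode 2
Mode 2: guard c·x = -4.9810 hit at Δt = 0.8485 (t = 2.0369), x⁻ = (-4.9810) → reset → x⁺ = (-4.9597), jump to mode 1
Mode 1: guard c·x = 9.0781 hit at Δt = 0.6060 (t = 2.6429), x⁻ = (-9.0781) → reset → x⁺ = (-8.6427), jump to mode 2
Mode 2: flow for 0.7150 to horizon, guard not reached → x = (-5.4742)

1 1.1884 1->2
2 2.0369 2->1
3 2.6429 1->2
final: 2 -5.4742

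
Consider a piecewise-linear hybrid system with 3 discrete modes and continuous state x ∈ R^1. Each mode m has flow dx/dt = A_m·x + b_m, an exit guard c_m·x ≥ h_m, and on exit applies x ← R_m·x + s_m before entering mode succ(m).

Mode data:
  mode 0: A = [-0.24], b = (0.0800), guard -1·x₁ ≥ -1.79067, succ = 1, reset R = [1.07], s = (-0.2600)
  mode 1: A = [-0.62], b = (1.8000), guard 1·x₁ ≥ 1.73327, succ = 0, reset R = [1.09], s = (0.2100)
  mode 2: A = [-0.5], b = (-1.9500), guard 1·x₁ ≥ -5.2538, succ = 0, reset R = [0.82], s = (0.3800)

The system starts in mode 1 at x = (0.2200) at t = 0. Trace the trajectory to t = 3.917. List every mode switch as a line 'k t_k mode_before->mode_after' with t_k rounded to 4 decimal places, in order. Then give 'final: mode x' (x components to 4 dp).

1 1.3388 1->0
2 2.1391 0->1
3 2.2422 1->0
4 3.0425 0->1
5 3.1456 1->0
final: 0 1.8008

Mode 1: guard c·x = 1.7333 hit at Δt = 1.3388 (t = 1.3388), x⁻ = (1.7333) → reset → x⁺ = (2.0993), jump to mode 0
Mode 0: guard c·x = -1.7907 hit at Δt = 0.8003 (t = 2.1391), x⁻ = (1.7907) → reset → x⁺ = (1.6560), jump to mode 1
Mode 1: guard c·x = 1.7333 hit at Δt = 0.1031 (t = 2.2422), x⁻ = (1.7333) → reset → x⁺ = (2.0993), jump to mode 0
Mode 0: guard c·x = -1.7907 hit at Δt = 0.8003 (t = 3.0425), x⁻ = (1.7907) → reset → x⁺ = (1.6560), jump to mode 1
Mode 1: guard c·x = 1.7333 hit at Δt = 0.1031 (t = 3.1456), x⁻ = (1.7333) → reset → x⁺ = (2.0993), jump to mode 0
Mode 0: flow for 0.7714 to horizon, guard not reached → x = (1.8008)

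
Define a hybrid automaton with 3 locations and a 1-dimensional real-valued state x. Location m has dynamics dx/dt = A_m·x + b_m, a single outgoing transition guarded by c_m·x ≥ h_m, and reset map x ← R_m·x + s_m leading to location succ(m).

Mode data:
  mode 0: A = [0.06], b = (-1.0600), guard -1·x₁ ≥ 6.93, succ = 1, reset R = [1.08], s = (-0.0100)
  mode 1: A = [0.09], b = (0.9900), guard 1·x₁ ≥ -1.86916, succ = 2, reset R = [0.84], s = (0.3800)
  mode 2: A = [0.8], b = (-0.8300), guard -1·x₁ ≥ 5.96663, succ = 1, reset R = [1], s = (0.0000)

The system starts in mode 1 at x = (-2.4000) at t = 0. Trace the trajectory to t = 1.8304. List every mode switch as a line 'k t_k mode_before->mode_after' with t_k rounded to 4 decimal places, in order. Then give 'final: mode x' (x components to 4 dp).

Mode 1: guard c·x = -1.8692 hit at Δt = 0.6655 (t = 0.6655), x⁻ = (-1.8692) → reset → x⁺ = (-1.1901), jump to mode 2
Mode 2: flow for 1.1649 to horizon, guard not reached → x = (-4.6192)

1 0.6655 1->2
final: 2 -4.6192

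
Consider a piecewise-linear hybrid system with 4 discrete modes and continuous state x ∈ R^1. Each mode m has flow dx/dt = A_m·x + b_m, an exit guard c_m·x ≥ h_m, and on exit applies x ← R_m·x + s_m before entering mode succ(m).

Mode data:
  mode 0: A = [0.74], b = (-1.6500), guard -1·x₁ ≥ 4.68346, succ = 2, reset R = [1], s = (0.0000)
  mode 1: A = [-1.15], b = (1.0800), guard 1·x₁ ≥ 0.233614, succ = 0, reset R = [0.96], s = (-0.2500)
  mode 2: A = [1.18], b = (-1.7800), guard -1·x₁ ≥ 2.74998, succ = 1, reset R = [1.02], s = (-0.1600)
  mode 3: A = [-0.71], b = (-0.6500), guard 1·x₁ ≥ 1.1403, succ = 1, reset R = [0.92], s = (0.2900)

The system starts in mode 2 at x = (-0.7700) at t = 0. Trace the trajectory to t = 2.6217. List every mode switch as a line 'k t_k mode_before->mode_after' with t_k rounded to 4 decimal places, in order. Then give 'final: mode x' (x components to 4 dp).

1 0.5300 2->1
2 2.0177 1->0
final: 0 -1.2968

Mode 2: guard c·x = 2.7500 hit at Δt = 0.5300 (t = 0.5300), x⁻ = (-2.7500) → reset → x⁺ = (-2.9650), jump to mode 1
Mode 1: guard c·x = 0.2336 hit at Δt = 1.4877 (t = 2.0177), x⁻ = (0.2336) → reset → x⁺ = (-0.0257), jump to mode 0
Mode 0: flow for 0.6040 to horizon, guard not reached → x = (-1.2968)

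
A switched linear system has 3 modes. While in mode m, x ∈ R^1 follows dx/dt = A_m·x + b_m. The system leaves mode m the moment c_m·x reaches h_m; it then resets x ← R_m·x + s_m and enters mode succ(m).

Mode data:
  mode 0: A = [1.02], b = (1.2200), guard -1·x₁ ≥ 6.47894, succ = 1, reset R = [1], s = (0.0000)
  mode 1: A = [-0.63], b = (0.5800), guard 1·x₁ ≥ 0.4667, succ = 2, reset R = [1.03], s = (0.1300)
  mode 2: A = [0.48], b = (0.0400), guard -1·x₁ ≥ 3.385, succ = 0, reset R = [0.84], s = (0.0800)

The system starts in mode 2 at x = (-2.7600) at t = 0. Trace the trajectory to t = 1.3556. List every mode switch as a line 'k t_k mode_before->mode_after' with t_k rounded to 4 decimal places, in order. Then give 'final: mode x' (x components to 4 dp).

1 0.4372 2->0
final: 0 -5.1955

Mode 2: guard c·x = 3.3850 hit at Δt = 0.4372 (t = 0.4372), x⁻ = (-3.3850) → reset → x⁺ = (-2.7634), jump to mode 0
Mode 0: flow for 0.9184 to horizon, guard not reached → x = (-5.1955)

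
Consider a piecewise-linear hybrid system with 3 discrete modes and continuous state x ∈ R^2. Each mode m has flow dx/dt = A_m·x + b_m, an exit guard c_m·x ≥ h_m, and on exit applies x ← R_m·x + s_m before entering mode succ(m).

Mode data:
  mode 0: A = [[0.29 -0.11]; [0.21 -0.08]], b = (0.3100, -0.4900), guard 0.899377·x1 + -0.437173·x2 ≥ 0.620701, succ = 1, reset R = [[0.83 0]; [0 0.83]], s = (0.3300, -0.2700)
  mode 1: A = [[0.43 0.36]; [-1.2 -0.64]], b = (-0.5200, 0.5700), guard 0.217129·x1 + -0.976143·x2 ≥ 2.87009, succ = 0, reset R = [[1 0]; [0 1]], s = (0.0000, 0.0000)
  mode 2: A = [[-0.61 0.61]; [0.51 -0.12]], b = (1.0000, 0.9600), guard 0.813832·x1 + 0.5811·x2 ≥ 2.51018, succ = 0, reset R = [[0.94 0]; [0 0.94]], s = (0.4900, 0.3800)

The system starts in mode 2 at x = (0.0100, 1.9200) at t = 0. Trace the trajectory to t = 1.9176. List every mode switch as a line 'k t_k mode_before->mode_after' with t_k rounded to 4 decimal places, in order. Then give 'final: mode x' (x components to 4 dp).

1 0.6338 2->0
2 1.1861 0->1
final: 1 2.5208 -0.0822

Mode 2: guard c·x = 2.5102 hit at Δt = 0.6338 (t = 0.6338), x⁻ = (1.2496, 2.5696) → reset → x⁺ = (1.6646, 2.7954), jump to mode 0
Mode 0: guard c·x = 0.6207 hit at Δt = 0.5523 (t = 1.1861), x⁻ = (1.9613, 2.6151) → reset → x⁺ = (1.9579, 1.9006), jump to mode 1
Mode 1: flow for 0.7315 to horizon, guard not reached → x = (2.5208, -0.0822)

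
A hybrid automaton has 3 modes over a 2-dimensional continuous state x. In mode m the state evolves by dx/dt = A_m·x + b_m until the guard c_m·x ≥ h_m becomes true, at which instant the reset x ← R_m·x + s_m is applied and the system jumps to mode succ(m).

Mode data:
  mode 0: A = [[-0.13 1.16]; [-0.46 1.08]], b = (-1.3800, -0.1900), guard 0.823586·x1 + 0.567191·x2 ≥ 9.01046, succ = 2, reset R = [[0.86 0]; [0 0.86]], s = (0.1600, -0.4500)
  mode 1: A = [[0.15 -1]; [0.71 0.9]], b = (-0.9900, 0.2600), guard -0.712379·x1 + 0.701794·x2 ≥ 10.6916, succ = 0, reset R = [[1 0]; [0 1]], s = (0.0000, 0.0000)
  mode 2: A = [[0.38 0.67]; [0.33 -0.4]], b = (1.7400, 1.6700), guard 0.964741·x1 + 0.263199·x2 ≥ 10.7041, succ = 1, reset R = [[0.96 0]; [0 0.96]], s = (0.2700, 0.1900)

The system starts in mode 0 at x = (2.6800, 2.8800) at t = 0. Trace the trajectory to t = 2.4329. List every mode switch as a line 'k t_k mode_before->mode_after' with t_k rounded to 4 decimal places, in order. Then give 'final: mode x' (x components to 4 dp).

1 1.3112 0->2
2 1.7509 2->1
final: 1 2.3601 15.3751

Mode 0: guard c·x = 9.0105 hit at Δt = 1.3112 (t = 1.3112), x⁻ = (6.7119, 6.1402) → reset → x⁺ = (5.9322, 4.8306), jump to mode 2
Mode 2: guard c·x = 10.7041 hit at Δt = 0.4397 (t = 1.7509), x⁻ = (9.5264, 5.7506) → reset → x⁺ = (9.4154, 5.7106), jump to mode 1
Mode 1: flow for 0.6820 to horizon, guard not reached → x = (2.3601, 15.3751)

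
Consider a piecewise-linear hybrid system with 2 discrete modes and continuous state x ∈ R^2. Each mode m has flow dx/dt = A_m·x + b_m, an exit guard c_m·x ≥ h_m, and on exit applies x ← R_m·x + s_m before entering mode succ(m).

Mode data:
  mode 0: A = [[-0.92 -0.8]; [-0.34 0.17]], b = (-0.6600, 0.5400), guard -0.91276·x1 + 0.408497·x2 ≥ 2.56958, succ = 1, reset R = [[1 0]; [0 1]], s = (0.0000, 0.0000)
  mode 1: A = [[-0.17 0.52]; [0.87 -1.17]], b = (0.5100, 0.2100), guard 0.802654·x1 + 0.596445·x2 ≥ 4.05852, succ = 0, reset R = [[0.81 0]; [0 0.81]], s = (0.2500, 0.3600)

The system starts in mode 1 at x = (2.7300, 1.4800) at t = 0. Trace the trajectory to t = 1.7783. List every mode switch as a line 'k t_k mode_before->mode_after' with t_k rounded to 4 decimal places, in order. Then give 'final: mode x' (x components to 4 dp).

1 0.8133 1->0
final: 0 -0.3208 2.5835

Mode 1: guard c·x = 4.0585 hit at Δt = 0.8133 (t = 0.8133), x⁻ = (3.4811, 2.1199) → reset → x⁺ = (3.0697, 2.0771), jump to mode 0
Mode 0: flow for 0.9650 to horizon, guard not reached → x = (-0.3208, 2.5835)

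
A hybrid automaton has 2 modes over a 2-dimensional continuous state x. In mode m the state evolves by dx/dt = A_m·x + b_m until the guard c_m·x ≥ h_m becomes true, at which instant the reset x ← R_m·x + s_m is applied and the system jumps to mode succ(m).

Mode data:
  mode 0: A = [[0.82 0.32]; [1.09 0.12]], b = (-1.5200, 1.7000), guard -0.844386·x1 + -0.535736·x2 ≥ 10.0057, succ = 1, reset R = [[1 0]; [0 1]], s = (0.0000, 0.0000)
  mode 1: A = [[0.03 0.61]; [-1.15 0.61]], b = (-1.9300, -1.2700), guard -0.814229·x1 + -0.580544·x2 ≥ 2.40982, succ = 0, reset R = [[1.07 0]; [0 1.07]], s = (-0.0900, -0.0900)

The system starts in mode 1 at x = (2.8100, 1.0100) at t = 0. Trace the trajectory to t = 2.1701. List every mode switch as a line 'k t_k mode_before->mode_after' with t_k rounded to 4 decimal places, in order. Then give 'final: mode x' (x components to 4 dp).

Mode 1: guard c·x = 2.4098 hit at Δt = 1.1976 (t = 1.1976), x⁻ = (-0.4380, -3.5367) → reset → x⁺ = (-0.5587, -3.8742), jump to mode 0
Mode 0: flow for 0.9725 to horizon, guard not reached → x = (-5.4834, -5.5365)

1 1.1976 1->0
final: 0 -5.4834 -5.5365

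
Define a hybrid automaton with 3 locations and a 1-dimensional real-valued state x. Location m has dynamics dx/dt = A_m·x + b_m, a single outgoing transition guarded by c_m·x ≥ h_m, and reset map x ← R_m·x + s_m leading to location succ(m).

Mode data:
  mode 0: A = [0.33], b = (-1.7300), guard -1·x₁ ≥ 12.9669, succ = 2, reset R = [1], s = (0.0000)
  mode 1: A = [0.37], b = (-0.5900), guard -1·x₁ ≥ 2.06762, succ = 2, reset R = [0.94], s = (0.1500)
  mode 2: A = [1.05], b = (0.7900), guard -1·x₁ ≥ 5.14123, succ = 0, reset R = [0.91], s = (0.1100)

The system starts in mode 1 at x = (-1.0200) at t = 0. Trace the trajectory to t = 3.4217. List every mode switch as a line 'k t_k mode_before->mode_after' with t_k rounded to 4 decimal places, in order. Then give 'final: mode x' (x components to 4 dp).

Mode 1: guard c·x = 2.0676 hit at Δt = 0.9107 (t = 0.9107), x⁻ = (-2.0676) → reset → x⁺ = (-1.7936), jump to mode 2
Mode 2: guard c·x = 5.1412 hit at Δt = 1.3702 (t = 2.2809), x⁻ = (-5.1412) → reset → x⁺ = (-4.5685), jump to mode 0
Mode 0: flow for 1.1408 to horizon, guard not reached → x = (-9.0533)

1 0.9107 1->2
2 2.2809 2->0
final: 0 -9.0533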